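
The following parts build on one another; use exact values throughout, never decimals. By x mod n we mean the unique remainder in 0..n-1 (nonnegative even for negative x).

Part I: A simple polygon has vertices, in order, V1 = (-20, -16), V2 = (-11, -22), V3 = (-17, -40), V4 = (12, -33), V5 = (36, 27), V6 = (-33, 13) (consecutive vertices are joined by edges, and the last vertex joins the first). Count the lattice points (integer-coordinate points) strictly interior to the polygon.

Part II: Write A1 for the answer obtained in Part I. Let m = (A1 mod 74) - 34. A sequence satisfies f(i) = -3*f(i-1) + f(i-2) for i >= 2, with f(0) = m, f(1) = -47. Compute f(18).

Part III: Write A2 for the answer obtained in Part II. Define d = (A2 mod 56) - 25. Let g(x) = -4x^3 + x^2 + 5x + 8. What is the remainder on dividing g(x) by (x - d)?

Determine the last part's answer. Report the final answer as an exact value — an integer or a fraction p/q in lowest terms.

-5140

Part I: cross terms: (-20*-22 - -11*-16)=264, (-11*-40 - -17*-22)=66, (-17*-33 - 12*-40)=1041, (12*27 - 36*-33)=1512, (36*13 - -33*27)=1359, (-33*-16 - -20*13)=788; twice the area = |5030| = 5030; area = 2515; boundary points = 3 + 6 + 1 + 12 + 1 + 1 = 24; strictly interior points = area - boundary/2 + 1 = 2504; answer 2504
Part II: A1 = 2504; m = 28; f(2) = -3*(-47) + 1*(28) = 169; iterating: f(2)=169, f(3)=-554, f(4)=1831, f(5)=-6047, f(6)=19972, f(7)=-65963, f(8)=217861, f(9)=-719546, f(10)=2376499, f(11)=-7849043, f(12)=25923628, f(13)=-85619927, f(14)=282783409, f(15)=-933970154, f(16)=3084693871, f(17)=-10188051767, f(18)=33648849172; answer 33648849172
Part III: A2 = 33648849172; d = 11; remainder = value at the root: -4*(11)^3 + 1*(11)^2 + 5*(11)^1 + 8 = (-5324) + (121) + (55) + (8) = -5140; answer -5140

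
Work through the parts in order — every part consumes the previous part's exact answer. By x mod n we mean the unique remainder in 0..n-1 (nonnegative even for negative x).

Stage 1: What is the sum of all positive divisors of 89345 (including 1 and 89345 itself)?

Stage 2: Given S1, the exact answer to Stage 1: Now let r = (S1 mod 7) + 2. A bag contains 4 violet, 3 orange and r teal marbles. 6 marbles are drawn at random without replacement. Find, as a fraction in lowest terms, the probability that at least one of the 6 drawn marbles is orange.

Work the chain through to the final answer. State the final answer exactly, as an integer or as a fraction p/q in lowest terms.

Stage 1: 89345 = 5 * 107 * 167; sigma = (1 + 5) * (1 + 107) * (1 + 167) = 6 * 108 * 168 = 108864; answer 108864
Stage 2: S1 = 108864; r = 2; total draws C(9,6) = 84; complement C(6,6) = 1; favorable 84 - 1 = 83; P = 83/84; answer 83/84

83/84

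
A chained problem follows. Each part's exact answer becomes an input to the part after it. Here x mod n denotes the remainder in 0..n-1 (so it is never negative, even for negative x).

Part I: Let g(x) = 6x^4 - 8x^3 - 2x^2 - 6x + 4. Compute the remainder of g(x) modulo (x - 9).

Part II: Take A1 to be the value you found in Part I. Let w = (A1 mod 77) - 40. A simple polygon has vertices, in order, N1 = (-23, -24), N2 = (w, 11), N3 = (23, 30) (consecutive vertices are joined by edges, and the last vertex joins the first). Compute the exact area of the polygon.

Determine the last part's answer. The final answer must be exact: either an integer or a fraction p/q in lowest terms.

Part I: remainder = value at the root: 6*(9)^4 - 8*(9)^3 - 2*(9)^2 - 6*(9)^1 + 4 = (39366) + (-5832) + (-162) + (-54) + (4) = 33322; answer 33322
Part II: A1 = 33322; w = 18; cross terms: (-23*11 - 18*-24)=179, (18*30 - 23*11)=287, (23*-24 - -23*30)=138; twice the area = |604| = 604; area = 302; answer 302

302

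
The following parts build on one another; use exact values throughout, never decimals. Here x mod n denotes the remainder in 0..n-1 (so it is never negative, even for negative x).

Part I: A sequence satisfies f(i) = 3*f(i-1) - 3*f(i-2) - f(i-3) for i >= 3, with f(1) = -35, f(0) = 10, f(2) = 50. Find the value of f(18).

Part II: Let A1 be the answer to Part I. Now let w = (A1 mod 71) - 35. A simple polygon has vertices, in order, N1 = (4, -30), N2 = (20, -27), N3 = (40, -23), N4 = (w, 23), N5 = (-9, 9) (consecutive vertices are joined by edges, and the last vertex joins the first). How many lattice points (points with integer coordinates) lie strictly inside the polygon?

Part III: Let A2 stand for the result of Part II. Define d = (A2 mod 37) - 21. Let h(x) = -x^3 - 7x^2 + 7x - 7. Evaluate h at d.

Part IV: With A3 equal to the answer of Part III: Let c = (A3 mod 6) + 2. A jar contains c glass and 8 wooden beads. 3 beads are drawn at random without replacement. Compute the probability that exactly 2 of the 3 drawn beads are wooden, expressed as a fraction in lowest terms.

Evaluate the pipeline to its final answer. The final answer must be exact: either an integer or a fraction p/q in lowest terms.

Part I: f(3) = 3*(50) - 3*(-35) - 1*(10) = 245; iterating: f(3)=245, f(4)=620, f(5)=1075, f(6)=1120, f(7)=-485, f(8)=-5890, f(9)=-17335, f(10)=-33850, f(11)=-43655, f(12)=-12080, f(13)=128575, f(14)=465620, f(15)=1023215, f(16)=1544210, f(17)=1097365, f(18)=-2363750; answer -2363750
Part II: A1 = -2363750; w = 18; cross terms: (4*-27 - 20*-30)=492, (20*-23 - 40*-27)=620, (40*23 - 18*-23)=1334, (18*9 - -9*23)=369, (-9*-30 - 4*9)=234; twice the area = |3049| = 3049; area = 3049/2; boundary points = 1 + 4 + 2 + 1 + 13 = 21; strictly interior points = area - boundary/2 + 1 = 1515; answer 1515
Part III: A2 = 1515; d = 14; -1*(14)^3 - 7*(14)^2 + 7*(14)^1 - 7 = (-2744) + (-1372) + (98) + (-7) = -4025; answer -4025
Part IV: A3 = -4025; c = 3; total draws C(11,3) = 165; favorable C(8,2)*C(3,1) = 84; P = 28/55; answer 28/55

28/55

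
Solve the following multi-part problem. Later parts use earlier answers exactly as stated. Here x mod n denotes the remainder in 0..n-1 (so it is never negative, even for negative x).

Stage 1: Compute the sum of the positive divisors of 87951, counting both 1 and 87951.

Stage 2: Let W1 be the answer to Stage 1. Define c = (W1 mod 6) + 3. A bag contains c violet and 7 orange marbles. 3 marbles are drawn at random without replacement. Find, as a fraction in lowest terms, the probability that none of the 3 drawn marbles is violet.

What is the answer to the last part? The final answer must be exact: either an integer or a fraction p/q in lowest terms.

Stage 1: 87951 = 3 * 19 * 1543; sigma = (1 + 3) * (1 + 19) * (1 + 1543) = 4 * 20 * 1544 = 123520; answer 123520
Stage 2: W1 = 123520; c = 7; total draws C(14,3) = 364; favorable C(7,3) = 35; P = 5/52; answer 5/52

5/52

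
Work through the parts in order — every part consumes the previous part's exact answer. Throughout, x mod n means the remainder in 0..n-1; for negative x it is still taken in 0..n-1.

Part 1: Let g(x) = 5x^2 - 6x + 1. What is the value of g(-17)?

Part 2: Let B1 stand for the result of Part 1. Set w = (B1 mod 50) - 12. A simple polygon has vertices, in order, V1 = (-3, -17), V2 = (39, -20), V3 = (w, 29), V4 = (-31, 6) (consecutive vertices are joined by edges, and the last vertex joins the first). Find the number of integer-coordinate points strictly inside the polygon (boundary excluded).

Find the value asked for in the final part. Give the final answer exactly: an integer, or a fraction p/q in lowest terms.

2115

Part 1: 5*(-17)^2 - 6*(-17)^1 + 1 = (1445) + (102) + (1) = 1548; answer 1548
Part 2: B1 = 1548; w = 36; cross terms: (-3*-20 - 39*-17)=723, (39*29 - 36*-20)=1851, (36*6 - -31*29)=1115, (-31*-17 - -3*6)=545; twice the area = |4234| = 4234; area = 2117; boundary points = 3 + 1 + 1 + 1 = 6; strictly interior points = area - boundary/2 + 1 = 2115; answer 2115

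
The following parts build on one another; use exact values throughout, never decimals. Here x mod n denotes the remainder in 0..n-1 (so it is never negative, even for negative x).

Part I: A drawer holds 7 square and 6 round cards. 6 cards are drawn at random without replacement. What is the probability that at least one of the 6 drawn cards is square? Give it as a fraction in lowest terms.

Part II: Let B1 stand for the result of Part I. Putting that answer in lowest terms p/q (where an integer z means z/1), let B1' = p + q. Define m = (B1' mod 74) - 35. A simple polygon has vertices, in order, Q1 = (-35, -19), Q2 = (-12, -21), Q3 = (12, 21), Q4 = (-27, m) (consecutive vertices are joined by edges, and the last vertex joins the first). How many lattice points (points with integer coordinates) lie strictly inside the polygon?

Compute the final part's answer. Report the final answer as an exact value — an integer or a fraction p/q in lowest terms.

Part I: total draws C(13,6) = 1716; complement C(6,6) = 1; favorable 1716 - 1 = 1715; P = 1715/1716; answer 1715/1716
Part II: B1 = 1715/1716; threaded value p + q = 3431; m = -8; cross terms: (-35*-21 - -12*-19)=507, (-12*21 - 12*-21)=0, (12*-8 - -27*21)=471, (-27*-19 - -35*-8)=233; twice the area = |1211| = 1211; area = 1211/2; boundary points = 1 + 6 + 1 + 1 = 9; strictly interior points = area - boundary/2 + 1 = 602; answer 602

602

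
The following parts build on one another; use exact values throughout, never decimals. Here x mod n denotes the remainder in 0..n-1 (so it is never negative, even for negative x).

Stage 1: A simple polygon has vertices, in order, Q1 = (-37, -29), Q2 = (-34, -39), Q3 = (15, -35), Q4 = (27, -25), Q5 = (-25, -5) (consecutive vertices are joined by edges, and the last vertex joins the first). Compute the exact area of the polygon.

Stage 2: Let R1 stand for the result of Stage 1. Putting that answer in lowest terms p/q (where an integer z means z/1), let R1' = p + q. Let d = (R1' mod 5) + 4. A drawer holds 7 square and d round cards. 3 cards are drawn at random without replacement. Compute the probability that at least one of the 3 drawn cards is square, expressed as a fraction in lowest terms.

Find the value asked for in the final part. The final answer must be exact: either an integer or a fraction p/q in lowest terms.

Stage 1: cross terms: (-37*-39 - -34*-29)=457, (-34*-35 - 15*-39)=1775, (15*-25 - 27*-35)=570, (27*-5 - -25*-25)=-760, (-25*-29 - -37*-5)=540; twice the area = |2582| = 2582; area = 1291; answer 1291
Stage 2: R1 = 1291; threaded value p + q = 1292; d = 6; total draws C(13,3) = 286; complement C(6,3) = 20; favorable 286 - 20 = 266; P = 133/143; answer 133/143

133/143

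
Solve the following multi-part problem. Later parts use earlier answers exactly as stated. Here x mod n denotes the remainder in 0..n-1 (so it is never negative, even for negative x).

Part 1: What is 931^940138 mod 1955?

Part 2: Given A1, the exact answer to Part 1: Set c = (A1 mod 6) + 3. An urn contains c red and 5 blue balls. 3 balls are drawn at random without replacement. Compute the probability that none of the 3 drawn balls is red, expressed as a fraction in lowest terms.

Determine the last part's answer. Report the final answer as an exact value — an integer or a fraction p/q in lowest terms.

2/33

Part 1: squarings mod 1955: 931^1=931, 931^2=696, 931^4=1531, 931^8=1871, 931^16=1191, 931^32=1106, 931^64=1361, 931^128=936, 931^256=256, 931^512=1021, 931^1024=426, 931^2048=1616, 931^4096=1531, 931^8192=1871, 931^16384=1191, 931^32768=1106, 931^65536=1361, 931^131072=936, 931^262144=256, 931^524288=1021; 931^940138 = 931^2 * 931^8 * 931^32 * 931^64 * 931^2048 * 931^4096 * 931^16384 * 931^131072 * 931^262144 * 931^524288 = 1461 (mod 1955); answer 1461
Part 2: A1 = 1461; c = 6; total draws C(11,3) = 165; favorable C(5,3) = 10; P = 2/33; answer 2/33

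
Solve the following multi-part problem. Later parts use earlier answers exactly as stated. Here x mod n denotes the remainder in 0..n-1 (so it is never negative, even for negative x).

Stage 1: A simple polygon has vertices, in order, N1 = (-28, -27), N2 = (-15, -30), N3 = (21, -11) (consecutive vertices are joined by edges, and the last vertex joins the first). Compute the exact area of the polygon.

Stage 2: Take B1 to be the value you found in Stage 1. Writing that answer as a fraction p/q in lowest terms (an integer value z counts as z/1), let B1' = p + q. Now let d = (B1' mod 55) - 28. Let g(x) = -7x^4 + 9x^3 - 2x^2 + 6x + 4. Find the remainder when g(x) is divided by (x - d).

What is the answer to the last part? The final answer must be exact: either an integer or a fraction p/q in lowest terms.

-20

Stage 1: cross terms: (-28*-30 - -15*-27)=435, (-15*-11 - 21*-30)=795, (21*-27 - -28*-11)=-875; twice the area = |355| = 355; area = 355/2; answer 355/2
Stage 2: B1 = 355/2; threaded value p + q = 357; d = -1; remainder = value at the root: -7*(-1)^4 + 9*(-1)^3 - 2*(-1)^2 + 6*(-1)^1 + 4 = (-7) + (-9) + (-2) + (-6) + (4) = -20; answer -20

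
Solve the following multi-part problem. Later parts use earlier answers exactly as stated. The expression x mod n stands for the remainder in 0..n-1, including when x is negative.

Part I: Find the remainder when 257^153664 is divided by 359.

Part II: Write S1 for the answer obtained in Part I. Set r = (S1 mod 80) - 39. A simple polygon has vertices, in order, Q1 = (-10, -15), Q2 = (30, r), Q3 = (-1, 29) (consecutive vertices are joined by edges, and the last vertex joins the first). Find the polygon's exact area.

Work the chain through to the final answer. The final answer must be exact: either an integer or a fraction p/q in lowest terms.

1787/2

Part I: squarings mod 359: 257^1=257, 257^2=352, 257^4=49, 257^8=247, 257^16=338, 257^32=82, 257^64=262, 257^128=75, 257^256=240, 257^512=160, 257^1024=111, 257^2048=115, 257^4096=301, 257^8192=133, 257^16384=98, 257^32768=270, 257^65536=23, 257^131072=170; 257^153664 = 257^64 * 257^2048 * 257^4096 * 257^16384 * 257^131072 = 101 (mod 359); answer 101
Part II: S1 = 101; r = -18; cross terms: (-10*-18 - 30*-15)=630, (30*29 - -1*-18)=852, (-1*-15 - -10*29)=305; twice the area = |1787| = 1787; area = 1787/2; answer 1787/2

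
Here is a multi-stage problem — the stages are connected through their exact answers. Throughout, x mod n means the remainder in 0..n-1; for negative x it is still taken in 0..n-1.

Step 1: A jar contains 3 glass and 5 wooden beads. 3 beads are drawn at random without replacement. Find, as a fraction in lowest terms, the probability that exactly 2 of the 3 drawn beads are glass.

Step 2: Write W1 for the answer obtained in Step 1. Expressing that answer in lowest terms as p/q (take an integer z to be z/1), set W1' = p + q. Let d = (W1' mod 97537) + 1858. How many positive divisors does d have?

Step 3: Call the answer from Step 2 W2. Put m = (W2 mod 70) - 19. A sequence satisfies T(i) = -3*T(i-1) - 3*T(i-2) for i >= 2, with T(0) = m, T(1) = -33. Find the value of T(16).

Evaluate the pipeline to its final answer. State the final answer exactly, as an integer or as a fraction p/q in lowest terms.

413343

Step 1: total draws C(8,3) = 56; favorable C(3,2)*C(5,1) = 15; P = 15/56; answer 15/56
Step 2: W1 = 15/56; threaded value p + q = 71; d = 1929; 1929 = 3 * 643; number of divisors = (1+1) * (1+1) = 4; answer 4
Step 3: W2 = 4; m = -15; T(2) = -3*(-33) - 3*(-15) = 144; iterating: T(2)=144, T(3)=-333, T(4)=567, T(5)=-702, T(6)=405, T(7)=891, T(8)=-3888, T(9)=8991, T(10)=-15309, T(11)=18954, T(12)=-10935, T(13)=-24057, T(14)=104976, T(15)=-242757, T(16)=413343; answer 413343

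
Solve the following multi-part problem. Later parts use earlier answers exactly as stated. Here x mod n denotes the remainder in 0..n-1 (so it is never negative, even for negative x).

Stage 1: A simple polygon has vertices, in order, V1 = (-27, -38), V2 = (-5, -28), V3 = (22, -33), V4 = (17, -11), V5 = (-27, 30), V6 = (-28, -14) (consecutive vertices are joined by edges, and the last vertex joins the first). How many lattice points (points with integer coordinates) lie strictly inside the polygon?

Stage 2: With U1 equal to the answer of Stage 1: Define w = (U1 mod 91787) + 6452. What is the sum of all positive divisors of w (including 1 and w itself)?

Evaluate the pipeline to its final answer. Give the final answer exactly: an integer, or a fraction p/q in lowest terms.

Stage 1: cross terms: (-27*-28 - -5*-38)=566, (-5*-33 - 22*-28)=781, (22*-11 - 17*-33)=319, (17*30 - -27*-11)=213, (-27*-14 - -28*30)=1218, (-28*-38 - -27*-14)=686; twice the area = |3783| = 3783; area = 3783/2; boundary points = 2 + 1 + 1 + 1 + 1 + 1 = 7; strictly interior points = area - boundary/2 + 1 = 1889; answer 1889
Stage 2: U1 = 1889; w = 8341; 8341 = 19 * 439; sigma = (1 + 19) * (1 + 439) = 20 * 440 = 8800; answer 8800

8800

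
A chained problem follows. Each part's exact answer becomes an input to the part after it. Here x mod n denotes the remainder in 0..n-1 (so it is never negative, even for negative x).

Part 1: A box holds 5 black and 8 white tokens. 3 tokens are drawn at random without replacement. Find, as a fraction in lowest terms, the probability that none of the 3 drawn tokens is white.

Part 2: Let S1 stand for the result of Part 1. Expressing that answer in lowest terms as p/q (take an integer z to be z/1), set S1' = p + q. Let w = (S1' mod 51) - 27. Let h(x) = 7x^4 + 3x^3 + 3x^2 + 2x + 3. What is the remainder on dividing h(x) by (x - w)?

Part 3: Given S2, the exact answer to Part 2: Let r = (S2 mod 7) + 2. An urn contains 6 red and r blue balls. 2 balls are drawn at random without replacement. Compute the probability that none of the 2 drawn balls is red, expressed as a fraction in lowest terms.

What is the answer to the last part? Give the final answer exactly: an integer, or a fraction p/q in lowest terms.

1/12

Part 1: total draws C(13,3) = 286; favorable C(5,3) = 10; P = 5/143; answer 5/143
Part 2: S1 = 5/143; threaded value p + q = 148; w = 19; remainder = value at the root: 7*(19)^4 + 3*(19)^3 + 3*(19)^2 + 2*(19)^1 + 3 = (912247) + (20577) + (1083) + (38) + (3) = 933948; answer 933948
Part 3: S2 = 933948; r = 3; total draws C(9,2) = 36; favorable C(3,2) = 3; P = 1/12; answer 1/12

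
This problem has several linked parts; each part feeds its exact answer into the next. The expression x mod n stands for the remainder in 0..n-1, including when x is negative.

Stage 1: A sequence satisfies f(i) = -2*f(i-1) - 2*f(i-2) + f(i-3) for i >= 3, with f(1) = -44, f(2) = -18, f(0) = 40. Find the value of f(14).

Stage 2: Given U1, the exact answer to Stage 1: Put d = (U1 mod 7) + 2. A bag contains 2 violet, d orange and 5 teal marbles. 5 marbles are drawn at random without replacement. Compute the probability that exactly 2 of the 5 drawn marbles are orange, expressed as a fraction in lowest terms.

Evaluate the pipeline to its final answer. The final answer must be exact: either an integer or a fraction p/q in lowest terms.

105/286

Stage 1: f(3) = -2*(-18) - 2*(-44) + 1*(40) = 164; iterating: f(3)=164, f(4)=-336, f(5)=326, f(6)=184, f(7)=-1356, f(8)=2670, f(9)=-2444, f(10)=-1808, f(11)=11174, f(12)=-21176, f(13)=18196, f(14)=17134; answer 17134
Stage 2: U1 = 17134; d = 7; total draws C(14,5) = 2002; favorable C(7,2)*C(7,3) = 735; P = 105/286; answer 105/286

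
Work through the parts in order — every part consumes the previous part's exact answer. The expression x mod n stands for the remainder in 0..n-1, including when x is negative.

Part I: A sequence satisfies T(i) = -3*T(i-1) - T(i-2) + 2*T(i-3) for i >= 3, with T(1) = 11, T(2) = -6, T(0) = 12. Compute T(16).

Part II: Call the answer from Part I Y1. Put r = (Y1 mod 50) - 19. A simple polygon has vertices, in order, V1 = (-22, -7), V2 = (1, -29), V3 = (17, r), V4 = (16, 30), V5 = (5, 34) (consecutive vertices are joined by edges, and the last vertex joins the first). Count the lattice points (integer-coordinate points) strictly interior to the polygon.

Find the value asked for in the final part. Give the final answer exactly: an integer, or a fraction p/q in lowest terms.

Part I: T(3) = -3*(-6) - 1*(11) + 2*(12) = 31; iterating: T(3)=31, T(4)=-65, T(5)=152, T(6)=-329, T(7)=705, T(8)=-1482, T(9)=3083, T(10)=-6357, T(11)=13024, T(12)=-26549, T(13)=53909, T(14)=-109130, T(15)=220383, T(16)=-444201; answer -444201
Part II: Y1 = -444201; r = 30; cross terms: (-22*-29 - 1*-7)=645, (1*30 - 17*-29)=523, (17*30 - 16*30)=30, (16*34 - 5*30)=394, (5*-7 - -22*34)=713; twice the area = |2305| = 2305; area = 2305/2; boundary points = 1 + 1 + 1 + 1 + 1 = 5; strictly interior points = area - boundary/2 + 1 = 1151; answer 1151

1151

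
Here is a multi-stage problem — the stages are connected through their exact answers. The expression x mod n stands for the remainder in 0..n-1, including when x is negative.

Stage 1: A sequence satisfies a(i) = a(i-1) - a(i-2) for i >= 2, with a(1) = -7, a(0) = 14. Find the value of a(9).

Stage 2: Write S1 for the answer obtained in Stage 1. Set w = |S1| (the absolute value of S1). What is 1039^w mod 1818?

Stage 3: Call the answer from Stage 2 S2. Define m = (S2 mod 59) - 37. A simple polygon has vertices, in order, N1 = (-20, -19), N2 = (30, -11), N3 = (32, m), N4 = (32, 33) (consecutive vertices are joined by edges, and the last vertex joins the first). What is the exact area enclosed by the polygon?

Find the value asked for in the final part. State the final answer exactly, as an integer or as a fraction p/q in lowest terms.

Stage 1: a(2) = 1*(-7) - 1*(14) = -21; iterating: a(2)=-21, a(3)=-14, a(4)=7, a(5)=21, a(6)=14, a(7)=-7, a(8)=-21, a(9)=-14; answer -14
Stage 2: S1 = -14; w = 14; squarings mod 1818: 1039^1=1039, 1039^2=1447, 1039^4=1291, 1039^8=1393; 1039^14 = 1039^2 * 1039^4 * 1039^8 = 601 (mod 1818); answer 601
Stage 3: S2 = 601; m = -26; cross terms: (-20*-11 - 30*-19)=790, (30*-26 - 32*-11)=-428, (32*33 - 32*-26)=1888, (32*-19 - -20*33)=52; twice the area = |2302| = 2302; area = 1151; answer 1151

1151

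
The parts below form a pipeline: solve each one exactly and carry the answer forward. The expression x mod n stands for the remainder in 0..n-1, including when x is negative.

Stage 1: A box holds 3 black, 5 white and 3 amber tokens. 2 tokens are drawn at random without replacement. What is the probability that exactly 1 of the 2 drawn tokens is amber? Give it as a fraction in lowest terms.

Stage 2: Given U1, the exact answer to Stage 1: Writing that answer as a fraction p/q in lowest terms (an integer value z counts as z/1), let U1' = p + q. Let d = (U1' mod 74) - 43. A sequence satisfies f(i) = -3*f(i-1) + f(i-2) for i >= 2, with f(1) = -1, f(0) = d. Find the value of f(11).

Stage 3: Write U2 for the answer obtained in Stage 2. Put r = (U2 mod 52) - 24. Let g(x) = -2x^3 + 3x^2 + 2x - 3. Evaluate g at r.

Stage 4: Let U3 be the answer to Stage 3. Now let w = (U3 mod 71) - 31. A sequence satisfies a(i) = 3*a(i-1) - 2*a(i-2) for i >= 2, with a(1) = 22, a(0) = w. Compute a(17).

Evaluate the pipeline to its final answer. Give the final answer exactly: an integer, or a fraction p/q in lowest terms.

Stage 1: total draws C(11,2) = 55; favorable C(3,1)*C(8,1) = 24; P = 24/55; answer 24/55
Stage 2: U1 = 24/55; threaded value p + q = 79; d = -38; f(2) = -3*(-1) + 1*(-38) = -35; iterating: f(2)=-35, f(3)=104, f(4)=-347, f(5)=1145, f(6)=-3782, f(7)=12491, f(8)=-41255, f(9)=136256, f(10)=-450023, f(11)=1486325; answer 1486325
Stage 3: U2 = 1486325; r = -15; -2*(-15)^3 + 3*(-15)^2 + 2*(-15)^1 - 3 = (6750) + (675) + (-30) + (-3) = 7392; answer 7392
Stage 4: U3 = 7392; w = -23; a(2) = 3*(22) - 2*(-23) = 112; iterating: a(2)=112, a(3)=292, a(4)=652, a(5)=1372, a(6)=2812, a(7)=5692, a(8)=11452, a(9)=22972, a(10)=46012, a(11)=92092, a(12)=184252, a(13)=368572, a(14)=737212, a(15)=1474492, a(16)=2949052, a(17)=5898172; answer 5898172

5898172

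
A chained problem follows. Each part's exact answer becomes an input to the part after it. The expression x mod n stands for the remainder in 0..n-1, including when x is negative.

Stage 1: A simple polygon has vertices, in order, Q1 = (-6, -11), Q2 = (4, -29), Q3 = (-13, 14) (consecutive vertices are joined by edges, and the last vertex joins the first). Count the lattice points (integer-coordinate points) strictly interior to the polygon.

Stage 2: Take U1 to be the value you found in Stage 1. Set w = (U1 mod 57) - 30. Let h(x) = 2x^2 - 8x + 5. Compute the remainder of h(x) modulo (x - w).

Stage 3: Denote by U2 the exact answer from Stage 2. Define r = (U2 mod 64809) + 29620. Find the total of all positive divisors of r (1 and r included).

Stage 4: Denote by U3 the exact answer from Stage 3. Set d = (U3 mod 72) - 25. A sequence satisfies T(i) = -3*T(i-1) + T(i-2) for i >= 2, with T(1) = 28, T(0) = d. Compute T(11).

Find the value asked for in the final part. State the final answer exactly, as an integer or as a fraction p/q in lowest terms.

Stage 1: cross terms: (-6*-29 - 4*-11)=218, (4*14 - -13*-29)=-321, (-13*-11 - -6*14)=227; twice the area = |124| = 124; area = 62; boundary points = 2 + 1 + 1 = 4; strictly interior points = area - boundary/2 + 1 = 61; answer 61
Stage 2: U1 = 61; w = -26; remainder = value at the root: 2*(-26)^2 - 8*(-26)^1 + 5 = (1352) + (208) + (5) = 1565; answer 1565
Stage 3: U2 = 1565; r = 31185; 31185 = 3^4 * 5 * 7 * 11; sigma = (1 + 3 + 9 + 27 + 81) * (1 + 5) * (1 + 7) * (1 + 11) = 121 * 6 * 8 * 12 = 69696; answer 69696
Stage 4: U3 = 69696; d = -25; T(2) = -3*(28) + 1*(-25) = -109; iterating: T(2)=-109, T(3)=355, T(4)=-1174, T(5)=3877, T(6)=-12805, T(7)=42292, T(8)=-139681, T(9)=461335, T(10)=-1523686, T(11)=5032393; answer 5032393

5032393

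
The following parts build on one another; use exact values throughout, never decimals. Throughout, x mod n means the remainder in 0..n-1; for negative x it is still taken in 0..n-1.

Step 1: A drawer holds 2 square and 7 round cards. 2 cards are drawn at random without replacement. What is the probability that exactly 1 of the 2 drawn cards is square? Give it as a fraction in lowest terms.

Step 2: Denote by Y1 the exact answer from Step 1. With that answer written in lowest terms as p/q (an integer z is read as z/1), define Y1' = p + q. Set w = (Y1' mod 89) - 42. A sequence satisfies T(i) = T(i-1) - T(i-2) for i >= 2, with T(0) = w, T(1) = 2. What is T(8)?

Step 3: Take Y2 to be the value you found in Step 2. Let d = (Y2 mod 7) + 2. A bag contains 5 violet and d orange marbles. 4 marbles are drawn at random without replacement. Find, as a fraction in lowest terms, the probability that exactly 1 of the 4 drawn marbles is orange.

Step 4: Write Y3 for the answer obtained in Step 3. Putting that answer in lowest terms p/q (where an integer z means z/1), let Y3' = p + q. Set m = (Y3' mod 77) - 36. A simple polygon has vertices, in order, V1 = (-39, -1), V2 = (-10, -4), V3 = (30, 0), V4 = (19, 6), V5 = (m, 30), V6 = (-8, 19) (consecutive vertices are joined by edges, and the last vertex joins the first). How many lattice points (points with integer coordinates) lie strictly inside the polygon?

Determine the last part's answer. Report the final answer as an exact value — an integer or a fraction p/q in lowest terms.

999

Step 1: total draws C(9,2) = 36; favorable C(2,1)*C(7,1) = 14; P = 7/18; answer 7/18
Step 2: Y1 = 7/18; threaded value p + q = 25; w = -17; T(2) = 1*(2) - 1*(-17) = 19; iterating: T(2)=19, T(3)=17, T(4)=-2, T(5)=-19, T(6)=-17, T(7)=2, T(8)=19; answer 19
Step 3: Y2 = 19; d = 7; total draws C(12,4) = 495; favorable C(7,1)*C(5,3) = 70; P = 14/99; answer 14/99
Step 4: Y3 = 14/99; threaded value p + q = 113; m = 0; cross terms: (-39*-4 - -10*-1)=146, (-10*0 - 30*-4)=120, (30*6 - 19*0)=180, (19*30 - 0*6)=570, (0*19 - -8*30)=240, (-8*-1 - -39*19)=749; twice the area = |2005| = 2005; area = 2005/2; boundary points = 1 + 4 + 1 + 1 + 1 + 1 = 9; strictly interior points = area - boundary/2 + 1 = 999; answer 999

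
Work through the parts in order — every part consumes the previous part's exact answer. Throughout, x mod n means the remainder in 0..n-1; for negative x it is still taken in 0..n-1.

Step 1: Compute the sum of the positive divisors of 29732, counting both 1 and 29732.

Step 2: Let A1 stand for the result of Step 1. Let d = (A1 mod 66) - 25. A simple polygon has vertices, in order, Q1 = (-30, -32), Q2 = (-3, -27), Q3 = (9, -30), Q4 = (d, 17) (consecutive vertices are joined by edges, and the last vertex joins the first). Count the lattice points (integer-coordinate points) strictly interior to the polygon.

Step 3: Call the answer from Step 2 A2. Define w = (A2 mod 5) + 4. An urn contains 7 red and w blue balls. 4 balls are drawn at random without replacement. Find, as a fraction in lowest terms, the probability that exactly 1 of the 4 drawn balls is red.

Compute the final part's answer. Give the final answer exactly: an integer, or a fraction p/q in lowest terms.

Step 1: 29732 = 2^2 * 7433; sigma = (1 + 2 + 4) * (1 + 7433) = 7 * 7434 = 52038; answer 52038
Step 2: A1 = 52038; d = 5; cross terms: (-30*-27 - -3*-32)=714, (-3*-30 - 9*-27)=333, (9*17 - 5*-30)=303, (5*-32 - -30*17)=350; twice the area = |1700| = 1700; area = 850; boundary points = 1 + 3 + 1 + 7 = 12; strictly interior points = area - boundary/2 + 1 = 845; answer 845
Step 3: A2 = 845; w = 4; total draws C(11,4) = 330; favorable C(7,1)*C(4,3) = 28; P = 14/165; answer 14/165

14/165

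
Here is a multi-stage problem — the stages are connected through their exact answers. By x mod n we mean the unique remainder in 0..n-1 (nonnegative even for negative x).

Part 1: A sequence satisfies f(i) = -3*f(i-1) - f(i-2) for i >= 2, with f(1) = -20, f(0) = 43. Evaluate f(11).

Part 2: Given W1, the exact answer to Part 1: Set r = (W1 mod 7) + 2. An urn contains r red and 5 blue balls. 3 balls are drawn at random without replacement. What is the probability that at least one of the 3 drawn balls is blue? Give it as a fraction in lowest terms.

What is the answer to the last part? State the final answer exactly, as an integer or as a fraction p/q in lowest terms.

Part 1: f(2) = -3*(-20) - 1*(43) = 17; iterating: f(2)=17, f(3)=-31, f(4)=76, f(5)=-197, f(6)=515, f(7)=-1348, f(8)=3529, f(9)=-9239, f(10)=24188, f(11)=-63325; answer -63325
Part 2: W1 = -63325; r = 6; total draws C(11,3) = 165; complement C(6,3) = 20; favorable 165 - 20 = 145; P = 29/33; answer 29/33

29/33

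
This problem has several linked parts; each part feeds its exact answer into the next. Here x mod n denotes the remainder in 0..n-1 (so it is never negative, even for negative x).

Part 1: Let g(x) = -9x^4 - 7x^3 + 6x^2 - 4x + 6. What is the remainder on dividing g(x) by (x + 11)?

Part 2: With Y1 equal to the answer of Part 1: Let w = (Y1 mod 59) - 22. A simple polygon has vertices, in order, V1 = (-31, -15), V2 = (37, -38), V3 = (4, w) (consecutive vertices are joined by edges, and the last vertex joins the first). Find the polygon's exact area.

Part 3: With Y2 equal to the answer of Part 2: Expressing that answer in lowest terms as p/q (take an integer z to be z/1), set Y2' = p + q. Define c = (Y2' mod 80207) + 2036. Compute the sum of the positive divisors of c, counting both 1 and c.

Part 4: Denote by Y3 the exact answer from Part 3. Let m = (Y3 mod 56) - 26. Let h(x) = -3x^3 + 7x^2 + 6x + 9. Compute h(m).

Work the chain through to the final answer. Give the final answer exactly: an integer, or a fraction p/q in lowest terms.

-351

Part 1: remainder = value at the root: -9*(-11)^4 - 7*(-11)^3 + 6*(-11)^2 - 4*(-11)^1 + 6 = (-131769) + (9317) + (726) + (44) + (6) = -121676; answer -121676
Part 2: Y1 = -121676; w = 19; cross terms: (-31*-38 - 37*-15)=1733, (37*19 - 4*-38)=855, (4*-15 - -31*19)=529; twice the area = |3117| = 3117; area = 3117/2; answer 3117/2
Part 3: Y2 = 3117/2; threaded value p + q = 3119; c = 5155; 5155 = 5 * 1031; sigma = (1 + 5) * (1 + 1031) = 6 * 1032 = 6192; answer 6192
Part 4: Y3 = 6192; m = 6; -3*(6)^3 + 7*(6)^2 + 6*(6)^1 + 9 = (-648) + (252) + (36) + (9) = -351; answer -351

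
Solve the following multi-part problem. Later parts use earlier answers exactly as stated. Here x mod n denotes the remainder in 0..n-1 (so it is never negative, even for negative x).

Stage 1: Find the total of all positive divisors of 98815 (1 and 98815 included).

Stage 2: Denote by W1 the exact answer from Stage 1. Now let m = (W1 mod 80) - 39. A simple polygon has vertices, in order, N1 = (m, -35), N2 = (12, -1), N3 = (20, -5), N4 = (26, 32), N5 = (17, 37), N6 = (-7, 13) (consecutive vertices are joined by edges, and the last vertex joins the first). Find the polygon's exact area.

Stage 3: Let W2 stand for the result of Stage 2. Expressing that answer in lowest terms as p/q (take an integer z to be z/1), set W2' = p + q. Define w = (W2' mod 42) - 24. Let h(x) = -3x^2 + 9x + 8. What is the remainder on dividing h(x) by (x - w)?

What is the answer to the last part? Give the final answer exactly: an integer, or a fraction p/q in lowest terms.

Stage 1: 98815 = 5 * 19763; sigma = (1 + 5) * (1 + 19763) = 6 * 19764 = 118584; answer 118584
Stage 2: W1 = 118584; m = -15; cross terms: (-15*-1 - 12*-35)=435, (12*-5 - 20*-1)=-40, (20*32 - 26*-5)=770, (26*37 - 17*32)=418, (17*13 - -7*37)=480, (-7*-35 - -15*13)=440; twice the area = |2503| = 2503; area = 2503/2; answer 2503/2
Stage 3: W2 = 2503/2; threaded value p + q = 2505; w = 3; remainder = value at the root: -3*(3)^2 + 9*(3)^1 + 8 = (-27) + (27) + (8) = 8; answer 8

8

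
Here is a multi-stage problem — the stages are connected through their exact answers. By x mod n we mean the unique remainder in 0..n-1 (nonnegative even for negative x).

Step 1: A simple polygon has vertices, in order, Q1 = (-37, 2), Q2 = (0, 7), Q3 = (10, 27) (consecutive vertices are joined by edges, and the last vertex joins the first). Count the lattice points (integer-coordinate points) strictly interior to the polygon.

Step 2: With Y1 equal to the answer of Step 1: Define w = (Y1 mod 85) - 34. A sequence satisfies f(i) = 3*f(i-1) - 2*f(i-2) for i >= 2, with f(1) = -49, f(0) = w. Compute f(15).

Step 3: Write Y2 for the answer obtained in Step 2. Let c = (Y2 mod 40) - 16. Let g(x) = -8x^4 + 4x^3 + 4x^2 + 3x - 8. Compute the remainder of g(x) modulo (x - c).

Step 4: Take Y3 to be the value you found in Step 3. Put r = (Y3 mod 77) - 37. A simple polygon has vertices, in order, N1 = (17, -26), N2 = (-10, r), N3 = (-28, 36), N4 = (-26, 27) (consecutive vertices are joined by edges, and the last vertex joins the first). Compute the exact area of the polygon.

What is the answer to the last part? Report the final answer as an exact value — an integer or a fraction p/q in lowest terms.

1397/2

Step 1: cross terms: (-37*7 - 0*2)=-259, (0*27 - 10*7)=-70, (10*2 - -37*27)=1019; twice the area = |690| = 690; area = 345; boundary points = 1 + 10 + 1 = 12; strictly interior points = area - boundary/2 + 1 = 340; answer 340
Step 2: Y1 = 340; w = -34; f(2) = 3*(-49) - 2*(-34) = -79; iterating: f(2)=-79, f(3)=-139, f(4)=-259, f(5)=-499, f(6)=-979, f(7)=-1939, f(8)=-3859, f(9)=-7699, f(10)=-15379, f(11)=-30739, f(12)=-61459, f(13)=-122899, f(14)=-245779, f(15)=-491539; answer -491539
Step 3: Y2 = -491539; c = 5; remainder = value at the root: -8*(5)^4 + 4*(5)^3 + 4*(5)^2 + 3*(5)^1 - 8 = (-5000) + (500) + (100) + (15) + (-8) = -4393; answer -4393
Step 4: Y3 = -4393; r = 36; cross terms: (17*36 - -10*-26)=352, (-10*36 - -28*36)=648, (-28*27 - -26*36)=180, (-26*-26 - 17*27)=217; twice the area = |1397| = 1397; area = 1397/2; answer 1397/2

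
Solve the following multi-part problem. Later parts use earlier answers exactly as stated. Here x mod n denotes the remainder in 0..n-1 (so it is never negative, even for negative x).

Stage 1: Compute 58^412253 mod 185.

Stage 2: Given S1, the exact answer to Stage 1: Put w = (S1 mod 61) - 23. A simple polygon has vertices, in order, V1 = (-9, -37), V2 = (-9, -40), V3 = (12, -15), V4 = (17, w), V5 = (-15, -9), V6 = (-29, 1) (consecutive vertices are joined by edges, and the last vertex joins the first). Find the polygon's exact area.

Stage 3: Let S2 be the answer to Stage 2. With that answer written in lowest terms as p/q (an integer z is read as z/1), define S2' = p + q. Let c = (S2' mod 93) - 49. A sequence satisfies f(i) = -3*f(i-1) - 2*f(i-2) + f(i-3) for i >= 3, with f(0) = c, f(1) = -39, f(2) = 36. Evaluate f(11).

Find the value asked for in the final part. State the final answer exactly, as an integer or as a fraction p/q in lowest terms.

Stage 1: squarings mod 185: 58^1=58, 58^2=34, 58^4=46, 58^8=81, 58^16=86, 58^32=181, 58^64=16, 58^128=71, 58^256=46, 58^512=81, 58^1024=86, 58^2048=181, 58^4096=16, 58^8192=71, 58^16384=46, 58^32768=81, 58^65536=86, 58^131072=181, 58^262144=16; 58^412253 = 58^1 * 58^4 * 58^8 * 58^16 * 58^64 * 58^512 * 58^2048 * 58^16384 * 58^131072 * 58^262144 = 178 (mod 185); answer 178
Stage 2: S1 = 178; w = 33; cross terms: (-9*-40 - -9*-37)=27, (-9*-15 - 12*-40)=615, (12*33 - 17*-15)=651, (17*-9 - -15*33)=342, (-15*1 - -29*-9)=-276, (-29*-37 - -9*1)=1082; twice the area = |2441| = 2441; area = 2441/2; answer 2441/2
Stage 3: S2 = 2441/2; threaded value p + q = 2443; c = -24; f(3) = -3*(36) - 2*(-39) + 1*(-24) = -54; iterating: f(3)=-54, f(4)=51, f(5)=-9, f(6)=-129, f(7)=456, f(8)=-1119, f(9)=2316, f(10)=-4254, f(11)=7011; answer 7011

7011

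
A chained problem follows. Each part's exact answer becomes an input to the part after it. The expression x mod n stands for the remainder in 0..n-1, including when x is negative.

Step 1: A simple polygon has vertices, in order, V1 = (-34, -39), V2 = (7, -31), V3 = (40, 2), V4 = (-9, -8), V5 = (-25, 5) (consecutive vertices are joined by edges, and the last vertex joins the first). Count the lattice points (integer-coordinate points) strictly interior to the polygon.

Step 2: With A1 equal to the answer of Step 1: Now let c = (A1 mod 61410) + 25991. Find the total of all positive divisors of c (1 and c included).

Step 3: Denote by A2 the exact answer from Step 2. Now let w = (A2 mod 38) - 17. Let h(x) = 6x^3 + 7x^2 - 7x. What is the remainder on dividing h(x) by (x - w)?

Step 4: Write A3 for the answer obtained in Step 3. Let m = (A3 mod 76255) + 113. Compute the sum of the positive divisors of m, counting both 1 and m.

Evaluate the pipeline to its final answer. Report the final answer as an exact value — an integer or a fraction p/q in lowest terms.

183168

Step 1: cross terms: (-34*-31 - 7*-39)=1327, (7*2 - 40*-31)=1254, (40*-8 - -9*2)=-302, (-9*5 - -25*-8)=-245, (-25*-39 - -34*5)=1145; twice the area = |3179| = 3179; area = 3179/2; boundary points = 1 + 33 + 1 + 1 + 1 = 37; strictly interior points = area - boundary/2 + 1 = 1572; answer 1572
Step 2: A1 = 1572; c = 27563; 27563 = 43 * 641; sigma = (1 + 43) * (1 + 641) = 44 * 642 = 28248; answer 28248
Step 3: A2 = 28248; w = -3; remainder = value at the root: 6*(-3)^3 + 7*(-3)^2 - 7*(-3)^1 = (-162) + (63) + (21) = -78; answer -78
Step 4: A3 = -78; m = 76290; 76290 = 2 * 3 * 5 * 2543; sigma = (1 + 2) * (1 + 3) * (1 + 5) * (1 + 2543) = 3 * 4 * 6 * 2544 = 183168; answer 183168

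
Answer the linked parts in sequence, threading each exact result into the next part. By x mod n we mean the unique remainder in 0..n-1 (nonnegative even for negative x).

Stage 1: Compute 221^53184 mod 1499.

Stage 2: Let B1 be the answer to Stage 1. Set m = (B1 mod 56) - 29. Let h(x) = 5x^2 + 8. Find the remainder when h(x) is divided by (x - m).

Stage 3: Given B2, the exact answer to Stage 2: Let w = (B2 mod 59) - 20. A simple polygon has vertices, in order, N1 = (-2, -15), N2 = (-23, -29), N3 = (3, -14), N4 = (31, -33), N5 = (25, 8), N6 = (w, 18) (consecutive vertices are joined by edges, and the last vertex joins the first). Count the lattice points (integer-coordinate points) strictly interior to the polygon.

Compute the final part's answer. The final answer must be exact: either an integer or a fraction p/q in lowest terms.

1001

Stage 1: squarings mod 1499: 221^1=221, 221^2=873, 221^4=637, 221^8=1039, 221^16=241, 221^32=1119, 221^64=496, 221^128=180, 221^256=921, 221^512=1306, 221^1024=1273, 221^2048=110, 221^4096=108, 221^8192=1171, 221^16384=1155, 221^32768=1414; 221^53184 = 221^64 * 221^128 * 221^256 * 221^512 * 221^1024 * 221^2048 * 221^16384 * 221^32768 = 129 (mod 1499); answer 129
Stage 2: B1 = 129; m = -12; remainder = value at the root: 5*(-12)^2 + 8 = (720) + (8) = 728; answer 728
Stage 3: B2 = 728; w = 0; cross terms: (-2*-29 - -23*-15)=-287, (-23*-14 - 3*-29)=409, (3*-33 - 31*-14)=335, (31*8 - 25*-33)=1073, (25*18 - 0*8)=450, (0*-15 - -2*18)=36; twice the area = |2016| = 2016; area = 1008; boundary points = 7 + 1 + 1 + 1 + 5 + 1 = 16; strictly interior points = area - boundary/2 + 1 = 1001; answer 1001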